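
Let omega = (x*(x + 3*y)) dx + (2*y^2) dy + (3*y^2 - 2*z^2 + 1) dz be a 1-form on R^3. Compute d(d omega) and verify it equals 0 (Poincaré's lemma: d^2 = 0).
d(d omega) = 0

Step 1: d omega = sum_{i<j} (∂f_j/∂x_i - ∂f_i/∂x_j) dx_i ∧ dx_j:
  coeff of dx ∧ dy: -3*x
  coeff of dx ∧ dz: 0
  coeff of dy ∧ dz: 6*y
Step 2: Apply d again to each 2-form coefficient. The only possible 3-form in R^3 is dx ∧ dy ∧ dz, with coefficient
  ∂(coeff of dy∧dz)/∂x - ∂(coeff of dx∧dz)/∂y + ∂(coeff of dx∧dy)/∂z
  = ∂/∂x (6*y) - ∂/∂y (0) + ∂/∂z (-3*x).
Each of these terms simplifies to sums of mixed partials that cancel in pairs. The result is 0 (by equality of mixed partials for smooth functions — Schwarz / Clairaut).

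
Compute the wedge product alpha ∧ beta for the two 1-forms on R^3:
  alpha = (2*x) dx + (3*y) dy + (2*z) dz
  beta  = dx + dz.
alpha ∧ beta = (2*x - 2*z) dx ∧ dz + (-3*y) dx ∧ dy + (3*y) dy ∧ dz

Distribute the wedge, using dx_i ∧ dx_j = -dx_j ∧ dx_i and dx_i ∧ dx_i = 0. For each pair (i, j) with i < j, the coefficient of dx_i ∧ dx_j in alpha ∧ beta is (alpha_i * beta_j - alpha_j * beta_i). Collecting: alpha ∧ beta = (2*x - 2*z) dx ∧ dz + (-3*y) dx ∧ dy + (3*y) dy ∧ dz.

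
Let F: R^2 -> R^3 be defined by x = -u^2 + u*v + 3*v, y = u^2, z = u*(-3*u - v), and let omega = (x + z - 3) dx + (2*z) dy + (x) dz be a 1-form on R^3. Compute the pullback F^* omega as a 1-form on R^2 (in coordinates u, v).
F^* omega = (2*u^3 - 13*u^2*v - u*v^2 - 24*u*v + 6*u - 3*v) du + (-3*u^3 - u^2*v - 12*u^2 - 3*u + 9*v - 9) dv

Using F^*(f dg) = (f ∘ F) d(g ∘ F), substitute each coordinate x_i by F_i(u, v) in f_i, and replace dx_i by d F_i = (∂F_i/∂u) du + (∂F_i/∂v) dv.
  For the x component: f_1(F) = -4*u^2 + 3*v - 3; d F_1 = (-2*u + v) du + (u + 3) dv
  For the y component: f_2(F) = 2*u*(-3*u - v); d F_2 = (2*u) du + (0) dv
  For the z component: f_3(F) = -u^2 + u*v + 3*v; d F_3 = (-6*u - v) du + (-u) dv
Combining and collecting du, dv coefficients:
  coeff of du: 2*u^3 - 13*u^2*v - u*v^2 - 24*u*v + 6*u - 3*v
  coeff of dv: -3*u^3 - u^2*v - 12*u^2 - 3*u + 9*v - 9
F^* omega = (2*u^3 - 13*u^2*v - u*v^2 - 24*u*v + 6*u - 3*v) du + (-3*u^3 - u^2*v - 12*u^2 - 3*u + 9*v - 9) dv.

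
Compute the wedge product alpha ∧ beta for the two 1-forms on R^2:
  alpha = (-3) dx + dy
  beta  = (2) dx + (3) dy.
alpha ∧ beta = (-11) dx ∧ dy

Distribute the wedge, using dx_i ∧ dx_j = -dx_j ∧ dx_i and dx_i ∧ dx_i = 0. For each pair (i, j) with i < j, the coefficient of dx_i ∧ dx_j in alpha ∧ beta is (alpha_i * beta_j - alpha_j * beta_i). Collecting: alpha ∧ beta = (-11) dx ∧ dy.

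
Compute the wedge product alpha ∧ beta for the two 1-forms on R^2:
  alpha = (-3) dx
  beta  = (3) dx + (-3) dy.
alpha ∧ beta = (9) dx ∧ dy

Distribute the wedge, using dx_i ∧ dx_j = -dx_j ∧ dx_i and dx_i ∧ dx_i = 0. For each pair (i, j) with i < j, the coefficient of dx_i ∧ dx_j in alpha ∧ beta is (alpha_i * beta_j - alpha_j * beta_i). Collecting: alpha ∧ beta = (9) dx ∧ dy.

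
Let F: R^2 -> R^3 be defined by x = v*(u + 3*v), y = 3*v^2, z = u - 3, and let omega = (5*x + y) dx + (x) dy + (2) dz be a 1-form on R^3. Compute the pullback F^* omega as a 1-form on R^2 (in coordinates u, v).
F^* omega = (5*u*v^2 + 18*v^3 + 2) du + (v*(5*u^2 + 54*u*v + 126*v^2)) dv

Using F^*(f dg) = (f ∘ F) d(g ∘ F), substitute each coordinate x_i by F_i(u, v) in f_i, and replace dx_i by d F_i = (∂F_i/∂u) du + (∂F_i/∂v) dv.
  For the x component: f_1(F) = v*(5*u + 18*v); d F_1 = (v) du + (u + 6*v) dv
  For the y component: f_2(F) = v*(u + 3*v); d F_2 = (0) du + (6*v) dv
  For the z component: f_3(F) = 2; d F_3 = (1) du + (0) dv
Combining and collecting du, dv coefficients:
  coeff of du: 5*u*v^2 + 18*v^3 + 2
  coeff of dv: v*(5*u^2 + 54*u*v + 126*v^2)
F^* omega = (5*u*v^2 + 18*v^3 + 2) du + (v*(5*u^2 + 54*u*v + 126*v^2)) dv.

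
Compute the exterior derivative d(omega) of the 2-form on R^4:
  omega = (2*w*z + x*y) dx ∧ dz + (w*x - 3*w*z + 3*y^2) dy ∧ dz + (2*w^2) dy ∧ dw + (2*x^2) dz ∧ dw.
d(omega) = (w - x) dx ∧ dy ∧ dz + (4*x + 2*z) dx ∧ dz ∧ dw + (x - 3*z) dy ∧ dz ∧ dw

For a 2-form omega = sum_{i<j} g_{ij} dx_i ∧ dx_j, the exterior derivative is
  d(omega) = sum_{i<j} d(g_{ij}) ∧ dx_i ∧ dx_j = sum_{i<j, k} (∂g_{ij}/∂x_k) dx_k ∧ dx_i ∧ dx_j.
Expand each term, using dx_k ∧ dx_i ∧ dx_j = sgn(permutation) dx_{(a)} ∧ dx_{(b)} ∧ dx_{(c)} with (a < b < c) sorted:
  d(2*w*z + x*y) includes (∂/∂y)(2*w*z + x*y) dy = (x) dy, which multiplied by dx ∧ dz gives (-x) dx ∧ dy ∧ dz
  d(2*w*z + x*y) includes (∂/∂w)(2*w*z + x*y) dw = (2*z) dw, which multiplied by dx ∧ dz gives (2*z) dx ∧ dz ∧ dw
  d(w*x - 3*w*z + 3*y^2) includes (∂/∂x)(w*x - 3*w*z + 3*y^2) dx = (w) dx, which multiplied by dy ∧ dz gives (w) dx ∧ dy ∧ dz
  d(w*x - 3*w*z + 3*y^2) includes (∂/∂w)(w*x - 3*w*z + 3*y^2) dw = (x - 3*z) dw, which multiplied by dy ∧ dz gives (x - 3*z) dy ∧ dz ∧ dw
  d(2*x^2) includes (∂/∂x)(2*x^2) dx = (4*x) dx, which multiplied by dz ∧ dw gives (4*x) dx ∧ dz ∧ dw
Collecting like 3-forms: d(omega) = (w - x) dx ∧ dy ∧ dz + (4*x + 2*z) dx ∧ dz ∧ dw + (x - 3*z) dy ∧ dz ∧ dw.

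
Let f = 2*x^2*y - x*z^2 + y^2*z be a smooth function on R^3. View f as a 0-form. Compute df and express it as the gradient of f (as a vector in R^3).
df = (4*x*y - z^2) dx + (2*x^2 + 2*y*z) dy + (-2*x*z + y^2) dz; grad f = (4*x*y - z^2, 2*x^2 + 2*y*z, -2*x*z + y^2)

For a 0-form f, d f = (∂f/∂x) dx + (∂f/∂y) dy + (∂f/∂z) dz. The components of the vector representation are exactly the entries of grad f in Cartesian coordinates:
  ∂f/∂x = 4*x*y - z^2
  ∂f/∂y = 2*x^2 + 2*y*z
  ∂f/∂z = -2*x*z + y^2.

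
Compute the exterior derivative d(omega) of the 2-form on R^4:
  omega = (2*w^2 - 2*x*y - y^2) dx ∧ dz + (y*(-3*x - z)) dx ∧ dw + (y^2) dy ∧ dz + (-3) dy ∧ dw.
d(omega) = (2*x + 2*y) dx ∧ dy ∧ dz + (4*w + y) dx ∧ dz ∧ dw + (3*x + z) dx ∧ dy ∧ dw

For a 2-form omega = sum_{i<j} g_{ij} dx_i ∧ dx_j, the exterior derivative is
  d(omega) = sum_{i<j} d(g_{ij}) ∧ dx_i ∧ dx_j = sum_{i<j, k} (∂g_{ij}/∂x_k) dx_k ∧ dx_i ∧ dx_j.
Expand each term, using dx_k ∧ dx_i ∧ dx_j = sgn(permutation) dx_{(a)} ∧ dx_{(b)} ∧ dx_{(c)} with (a < b < c) sorted:
  d(2*w^2 - 2*x*y - y^2) includes (∂/∂y)(2*w^2 - 2*x*y - y^2) dy = (-2*x - 2*y) dy, which multiplied by dx ∧ dz gives (2*x + 2*y) dx ∧ dy ∧ dz
  d(2*w^2 - 2*x*y - y^2) includes (∂/∂w)(2*w^2 - 2*x*y - y^2) dw = (4*w) dw, which multiplied by dx ∧ dz gives (4*w) dx ∧ dz ∧ dw
  d(y*(-3*x - z)) includes (∂/∂y)(y*(-3*x - z)) dy = (-3*x - z) dy, which multiplied by dx ∧ dw gives (3*x + z) dx ∧ dy ∧ dw
  d(y*(-3*x - z)) includes (∂/∂z)(y*(-3*x - z)) dz = (-y) dz, which multiplied by dx ∧ dw gives (y) dx ∧ dz ∧ dw
Collecting like 3-forms: d(omega) = (2*x + 2*y) dx ∧ dy ∧ dz + (4*w + y) dx ∧ dz ∧ dw + (3*x + z) dx ∧ dy ∧ dw.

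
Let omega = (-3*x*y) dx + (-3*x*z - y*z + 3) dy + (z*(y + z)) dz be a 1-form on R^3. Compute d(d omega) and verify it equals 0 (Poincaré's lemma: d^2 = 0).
d(d omega) = 0

Step 1: d omega = sum_{i<j} (∂f_j/∂x_i - ∂f_i/∂x_j) dx_i ∧ dx_j:
  coeff of dx ∧ dy: 3*x - 3*z
  coeff of dx ∧ dz: 0
  coeff of dy ∧ dz: 3*x + y + z
Step 2: Apply d again to each 2-form coefficient. The only possible 3-form in R^3 is dx ∧ dy ∧ dz, with coefficient
  ∂(coeff of dy∧dz)/∂x - ∂(coeff of dx∧dz)/∂y + ∂(coeff of dx∧dy)/∂z
  = ∂/∂x (3*x + y + z) - ∂/∂y (0) + ∂/∂z (3*x - 3*z).
Each of these terms simplifies to sums of mixed partials that cancel in pairs. The result is 0 (by equality of mixed partials for smooth functions — Schwarz / Clairaut).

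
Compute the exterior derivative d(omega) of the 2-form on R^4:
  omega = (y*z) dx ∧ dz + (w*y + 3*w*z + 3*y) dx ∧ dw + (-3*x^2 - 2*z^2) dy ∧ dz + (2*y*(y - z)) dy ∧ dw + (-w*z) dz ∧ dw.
d(omega) = (-6*x - z) dx ∧ dy ∧ dz + (-w - 3) dx ∧ dy ∧ dw + (-3*w) dx ∧ dz ∧ dw + (2*y) dy ∧ dz ∧ dw

For a 2-form omega = sum_{i<j} g_{ij} dx_i ∧ dx_j, the exterior derivative is
  d(omega) = sum_{i<j} d(g_{ij}) ∧ dx_i ∧ dx_j = sum_{i<j, k} (∂g_{ij}/∂x_k) dx_k ∧ dx_i ∧ dx_j.
Expand each term, using dx_k ∧ dx_i ∧ dx_j = sgn(permutation) dx_{(a)} ∧ dx_{(b)} ∧ dx_{(c)} with (a < b < c) sorted:
  d(y*z) includes (∂/∂y)(y*z) dy = (z) dy, which multiplied by dx ∧ dz gives (-z) dx ∧ dy ∧ dz
  d(w*y + 3*w*z + 3*y) includes (∂/∂y)(w*y + 3*w*z + 3*y) dy = (w + 3) dy, which multiplied by dx ∧ dw gives (-w - 3) dx ∧ dy ∧ dw
  d(w*y + 3*w*z + 3*y) includes (∂/∂z)(w*y + 3*w*z + 3*y) dz = (3*w) dz, which multiplied by dx ∧ dw gives (-3*w) dx ∧ dz ∧ dw
  d(-3*x^2 - 2*z^2) includes (∂/∂x)(-3*x^2 - 2*z^2) dx = (-6*x) dx, which multiplied by dy ∧ dz gives (-6*x) dx ∧ dy ∧ dz
  d(2*y*(y - z)) includes (∂/∂z)(2*y*(y - z)) dz = (-2*y) dz, which multiplied by dy ∧ dw gives (2*y) dy ∧ dz ∧ dw
Collecting like 3-forms: d(omega) = (-6*x - z) dx ∧ dy ∧ dz + (-w - 3) dx ∧ dy ∧ dw + (-3*w) dx ∧ dz ∧ dw + (2*y) dy ∧ dz ∧ dw.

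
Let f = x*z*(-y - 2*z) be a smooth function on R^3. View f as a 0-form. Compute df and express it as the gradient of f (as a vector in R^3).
df = (z*(-y - 2*z)) dx + (-x*z) dy + (x*(-y - 4*z)) dz; grad f = (z*(-y - 2*z), -x*z, x*(-y - 4*z))

For a 0-form f, d f = (∂f/∂x) dx + (∂f/∂y) dy + (∂f/∂z) dz. The components of the vector representation are exactly the entries of grad f in Cartesian coordinates:
  ∂f/∂x = z*(-y - 2*z)
  ∂f/∂y = -x*z
  ∂f/∂z = x*(-y - 4*z).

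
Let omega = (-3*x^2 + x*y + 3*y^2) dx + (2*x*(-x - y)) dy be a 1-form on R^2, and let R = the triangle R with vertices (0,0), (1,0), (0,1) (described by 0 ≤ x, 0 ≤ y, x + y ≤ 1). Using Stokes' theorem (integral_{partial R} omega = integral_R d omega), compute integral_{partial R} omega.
integral_(partial R) omega = -13/6

Stokes: integral_partial_R omega = integral_R d omega with d omega = (∂Q/∂x - ∂P/∂y) dx ∧ dy.
  ∂Q/∂x = -4*x - 2*y
  ∂P/∂y = x + 6*y
  integrand = ∂Q/∂x - ∂P/∂y = -5*x - 8*y.
Integrating over R: integral_0^1 integral_0^{1-x} (-5*x - 8*y) dy dx = -13/6.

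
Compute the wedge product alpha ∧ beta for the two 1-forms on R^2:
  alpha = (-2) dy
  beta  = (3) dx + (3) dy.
alpha ∧ beta = (6) dx ∧ dy

Distribute the wedge, using dx_i ∧ dx_j = -dx_j ∧ dx_i and dx_i ∧ dx_i = 0. For each pair (i, j) with i < j, the coefficient of dx_i ∧ dx_j in alpha ∧ beta is (alpha_i * beta_j - alpha_j * beta_i). Collecting: alpha ∧ beta = (6) dx ∧ dy.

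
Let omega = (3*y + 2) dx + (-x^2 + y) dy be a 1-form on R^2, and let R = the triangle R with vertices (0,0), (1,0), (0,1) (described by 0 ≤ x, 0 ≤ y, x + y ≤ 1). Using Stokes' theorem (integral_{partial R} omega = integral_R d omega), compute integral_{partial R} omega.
integral_(partial R) omega = -11/6

Stokes: integral_partial_R omega = integral_R d omega with d omega = (∂Q/∂x - ∂P/∂y) dx ∧ dy.
  ∂Q/∂x = -2*x
  ∂P/∂y = 3
  integrand = ∂Q/∂x - ∂P/∂y = -2*x - 3.
Integrating over R: integral_0^1 integral_0^{1-x} (-2*x - 3) dy dx = -11/6.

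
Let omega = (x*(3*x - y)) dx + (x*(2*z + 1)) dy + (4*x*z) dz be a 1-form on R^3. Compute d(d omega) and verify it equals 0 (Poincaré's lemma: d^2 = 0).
d(d omega) = 0

Step 1: d omega = sum_{i<j} (∂f_j/∂x_i - ∂f_i/∂x_j) dx_i ∧ dx_j:
  coeff of dx ∧ dy: x + 2*z + 1
  coeff of dx ∧ dz: 4*z
  coeff of dy ∧ dz: -2*x
Step 2: Apply d again to each 2-form coefficient. The only possible 3-form in R^3 is dx ∧ dy ∧ dz, with coefficient
  ∂(coeff of dy∧dz)/∂x - ∂(coeff of dx∧dz)/∂y + ∂(coeff of dx∧dy)/∂z
  = ∂/∂x (-2*x) - ∂/∂y (4*z) + ∂/∂z (x + 2*z + 1).
Each of these terms simplifies to sums of mixed partials that cancel in pairs. The result is 0 (by equality of mixed partials for smooth functions — Schwarz / Clairaut).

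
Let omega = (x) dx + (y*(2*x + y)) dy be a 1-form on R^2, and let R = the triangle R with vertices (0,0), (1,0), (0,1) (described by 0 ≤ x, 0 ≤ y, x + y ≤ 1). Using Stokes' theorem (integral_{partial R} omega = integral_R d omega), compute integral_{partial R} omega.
integral_(partial R) omega = 1/3

Stokes: integral_partial_R omega = integral_R d omega with d omega = (∂Q/∂x - ∂P/∂y) dx ∧ dy.
  ∂Q/∂x = 2*y
  ∂P/∂y = 0
  integrand = ∂Q/∂x - ∂P/∂y = 2*y.
Integrating over R: integral_0^1 integral_0^{1-x} (2*y) dy dx = 1/3.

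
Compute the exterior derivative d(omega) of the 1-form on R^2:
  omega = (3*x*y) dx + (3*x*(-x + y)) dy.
d(omega) = (-9*x + 3*y) dx ∧ dy

For a 1-form omega = sum_i f_i dx_i, the exterior derivative is
  d(omega) = sum_{i < j} (∂f_j/∂x_i - ∂f_i/∂x_j) dx_i ∧ dx_j.
  coefficient of dx ∧ dy: ∂f_2/∂x - ∂f_1/∂y = ∂(3*x*(-x + y))/∂x - ∂(3*x*y)/∂y = -9*x + 3*y
Assembling: d(omega) = (-9*x + 3*y) dx ∧ dy.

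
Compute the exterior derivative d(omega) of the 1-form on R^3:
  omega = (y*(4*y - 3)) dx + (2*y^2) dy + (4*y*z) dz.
d(omega) = (3 - 8*y) dx ∧ dy + (4*z) dy ∧ dz

For a 1-form omega = sum_i f_i dx_i, the exterior derivative is
  d(omega) = sum_{i < j} (∂f_j/∂x_i - ∂f_i/∂x_j) dx_i ∧ dx_j.
  coefficient of dx ∧ dy: ∂f_2/∂x - ∂f_1/∂y = ∂(2*y^2)/∂x - ∂(y*(4*y - 3))/∂y = 3 - 8*y
  coefficient of dy ∧ dz: ∂f_3/∂y - ∂f_2/∂z = ∂(4*y*z)/∂y - ∂(2*y^2)/∂z = 4*z
Assembling: d(omega) = (3 - 8*y) dx ∧ dy + (4*z) dy ∧ dz.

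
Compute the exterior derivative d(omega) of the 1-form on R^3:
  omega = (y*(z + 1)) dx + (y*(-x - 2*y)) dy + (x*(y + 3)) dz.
d(omega) = (-y - z - 1) dx ∧ dy + (3) dx ∧ dz + (x) dy ∧ dz

For a 1-form omega = sum_i f_i dx_i, the exterior derivative is
  d(omega) = sum_{i < j} (∂f_j/∂x_i - ∂f_i/∂x_j) dx_i ∧ dx_j.
  coefficient of dx ∧ dy: ∂f_2/∂x - ∂f_1/∂y = ∂(y*(-x - 2*y))/∂x - ∂(y*(z + 1))/∂y = -y - z - 1
  coefficient of dx ∧ dz: ∂f_3/∂x - ∂f_1/∂z = ∂(x*(y + 3))/∂x - ∂(y*(z + 1))/∂z = 3
  coefficient of dy ∧ dz: ∂f_3/∂y - ∂f_2/∂z = ∂(x*(y + 3))/∂y - ∂(y*(-x - 2*y))/∂z = x
Assembling: d(omega) = (-y - z - 1) dx ∧ dy + (3) dx ∧ dz + (x) dy ∧ dz.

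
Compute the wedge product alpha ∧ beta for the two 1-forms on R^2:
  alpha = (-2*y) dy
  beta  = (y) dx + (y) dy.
alpha ∧ beta = (2*y^2) dx ∧ dy

Distribute the wedge, using dx_i ∧ dx_j = -dx_j ∧ dx_i and dx_i ∧ dx_i = 0. For each pair (i, j) with i < j, the coefficient of dx_i ∧ dx_j in alpha ∧ beta is (alpha_i * beta_j - alpha_j * beta_i). Collecting: alpha ∧ beta = (2*y^2) dx ∧ dy.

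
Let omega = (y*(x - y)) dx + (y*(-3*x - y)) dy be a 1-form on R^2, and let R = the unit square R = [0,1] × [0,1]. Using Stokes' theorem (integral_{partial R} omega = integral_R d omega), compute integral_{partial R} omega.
integral_(partial R) omega = -1

Stokes: integral_partial_R omega = integral_R d omega with d omega = (∂Q/∂x - ∂P/∂y) dx ∧ dy.
  ∂Q/∂x = -3*y
  ∂P/∂y = x - 2*y
  integrand = ∂Q/∂x - ∂P/∂y = -x - y.
Integrating over R: integral_0^1 integral_0^1 (-x - y) dx dy = -1.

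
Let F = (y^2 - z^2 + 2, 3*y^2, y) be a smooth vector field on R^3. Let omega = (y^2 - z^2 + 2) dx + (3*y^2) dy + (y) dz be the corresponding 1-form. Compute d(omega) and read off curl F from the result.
d(omega) = (1) dy ∧ dz + (-2*z) dz ∧ dx + (-2*y) dx ∧ dy; curl F = (1, -2*z, -2*y)

d omega = sum_{i<j} (∂f_j/∂x_i - ∂f_i/∂x_j) dx_i ∧ dx_j. Under the identification (dy ∧ dz, dz ∧ dx, dx ∧ dy) ↔ (e_x, e_y, e_z), the coefficients are exactly the components of curl F. Compute:
  ∂R/∂y - ∂Q/∂z = (1) - (0) = 1
  ∂P/∂z - ∂R/∂x = (-2*z) - (0) = -2*z
  ∂Q/∂x - ∂P/∂y = (0) - (2*y) = -2*y.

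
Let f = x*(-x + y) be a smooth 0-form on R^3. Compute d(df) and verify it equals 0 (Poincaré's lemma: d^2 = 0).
d(df) = 0

Step 1: df = sum_i (∂f/∂x_i) dx_i = (-2*x + y) dx + (x) dy + (0) dz.
Step 2: Apply d again. Using the 1-form formula, the coefficient of dx ∧ dy in d(df) is ∂^2 f/∂x ∂y - ∂^2 f/∂y ∂x = (1) - (1) = 0 (equality of mixed partials for smooth f).
Similarly for dx ∧ dz and dy ∧ dz — all coefficients vanish. So d(df) = 0.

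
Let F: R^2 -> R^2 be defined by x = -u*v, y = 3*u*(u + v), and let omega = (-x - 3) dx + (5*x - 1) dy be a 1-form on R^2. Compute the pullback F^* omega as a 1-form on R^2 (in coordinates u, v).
F^* omega = (2*u*(-15*u*v - 8*v^2 - 3)) du + (-16*u^2*v) dv

Using F^*(f dg) = (f ∘ F) d(g ∘ F), substitute each coordinate x_i by F_i(u, v) in f_i, and replace dx_i by d F_i = (∂F_i/∂u) du + (∂F_i/∂v) dv.
  For the x component: f_1(F) = u*v - 3; d F_1 = (-v) du + (-u) dv
  For the y component: f_2(F) = -5*u*v - 1; d F_2 = (6*u + 3*v) du + (3*u) dv
Combining and collecting du, dv coefficients:
  coeff of du: 2*u*(-15*u*v - 8*v^2 - 3)
  coeff of dv: -16*u^2*v
F^* omega = (2*u*(-15*u*v - 8*v^2 - 3)) du + (-16*u^2*v) dv.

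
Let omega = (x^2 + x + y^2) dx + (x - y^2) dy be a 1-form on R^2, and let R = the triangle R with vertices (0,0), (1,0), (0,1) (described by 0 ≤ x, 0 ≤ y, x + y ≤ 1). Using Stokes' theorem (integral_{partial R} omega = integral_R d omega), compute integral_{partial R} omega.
integral_(partial R) omega = 1/6

Stokes: integral_partial_R omega = integral_R d omega with d omega = (∂Q/∂x - ∂P/∂y) dx ∧ dy.
  ∂Q/∂x = 1
  ∂P/∂y = 2*y
  integrand = ∂Q/∂x - ∂P/∂y = 1 - 2*y.
Integrating over R: integral_0^1 integral_0^{1-x} (1 - 2*y) dy dx = 1/6.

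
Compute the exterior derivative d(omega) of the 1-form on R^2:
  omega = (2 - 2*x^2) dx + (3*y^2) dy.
d(omega) = 0

For a 1-form omega = sum_i f_i dx_i, the exterior derivative is
  d(omega) = sum_{i < j} (∂f_j/∂x_i - ∂f_i/∂x_j) dx_i ∧ dx_j.

Assembling: d(omega) = 0.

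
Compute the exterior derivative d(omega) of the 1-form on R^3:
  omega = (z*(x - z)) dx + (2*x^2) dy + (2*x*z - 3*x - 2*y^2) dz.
d(omega) = (4*x) dx ∧ dy + (-x + 4*z - 3) dx ∧ dz + (-4*y) dy ∧ dz

For a 1-form omega = sum_i f_i dx_i, the exterior derivative is
  d(omega) = sum_{i < j} (∂f_j/∂x_i - ∂f_i/∂x_j) dx_i ∧ dx_j.
  coefficient of dx ∧ dy: ∂f_2/∂x - ∂f_1/∂y = ∂(2*x^2)/∂x - ∂(z*(x - z))/∂y = 4*x
  coefficient of dx ∧ dz: ∂f_3/∂x - ∂f_1/∂z = ∂(2*x*z - 3*x - 2*y^2)/∂x - ∂(z*(x - z))/∂z = -x + 4*z - 3
  coefficient of dy ∧ dz: ∂f_3/∂y - ∂f_2/∂z = ∂(2*x*z - 3*x - 2*y^2)/∂y - ∂(2*x^2)/∂z = -4*y
Assembling: d(omega) = (4*x) dx ∧ dy + (-x + 4*z - 3) dx ∧ dz + (-4*y) dy ∧ dz.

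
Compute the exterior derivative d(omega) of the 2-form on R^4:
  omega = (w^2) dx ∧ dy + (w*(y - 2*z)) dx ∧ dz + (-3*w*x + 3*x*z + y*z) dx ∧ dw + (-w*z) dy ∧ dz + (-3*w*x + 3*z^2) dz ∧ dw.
d(omega) = (2*w - z) dx ∧ dy ∧ dw + (-w) dx ∧ dy ∧ dz + (-3*w - 3*x - 2*z) dx ∧ dz ∧ dw + (-z) dy ∧ dz ∧ dw

For a 2-form omega = sum_{i<j} g_{ij} dx_i ∧ dx_j, the exterior derivative is
  d(omega) = sum_{i<j} d(g_{ij}) ∧ dx_i ∧ dx_j = sum_{i<j, k} (∂g_{ij}/∂x_k) dx_k ∧ dx_i ∧ dx_j.
Expand each term, using dx_k ∧ dx_i ∧ dx_j = sgn(permutation) dx_{(a)} ∧ dx_{(b)} ∧ dx_{(c)} with (a < b < c) sorted:
  d(w^2) includes (∂/∂w)(w^2) dw = (2*w) dw, which multiplied by dx ∧ dy gives (2*w) dx ∧ dy ∧ dw
  d(w*(y - 2*z)) includes (∂/∂y)(w*(y - 2*z)) dy = (w) dy, which multiplied by dx ∧ dz gives (-w) dx ∧ dy ∧ dz
  d(w*(y - 2*z)) includes (∂/∂w)(w*(y - 2*z)) dw = (y - 2*z) dw, which multiplied by dx ∧ dz gives (y - 2*z) dx ∧ dz ∧ dw
  d(-3*w*x + 3*x*z + y*z) includes (∂/∂y)(-3*w*x + 3*x*z + y*z) dy = (z) dy, which multiplied by dx ∧ dw gives (-z) dx ∧ dy ∧ dw
  d(-3*w*x + 3*x*z + y*z) includes (∂/∂z)(-3*w*x + 3*x*z + y*z) dz = (3*x + y) dz, which multiplied by dx ∧ dw gives (-3*x - y) dx ∧ dz ∧ dw
  d(-w*z) includes (∂/∂w)(-w*z) dw = (-z) dw, which multiplied by dy ∧ dz gives (-z) dy ∧ dz ∧ dw
  d(-3*w*x + 3*z^2) includes (∂/∂x)(-3*w*x + 3*z^2) dx = (-3*w) dx, which multiplied by dz ∧ dw gives (-3*w) dx ∧ dz ∧ dw
Collecting like 3-forms: d(omega) = (2*w - z) dx ∧ dy ∧ dw + (-w) dx ∧ dy ∧ dz + (-3*w - 3*x - 2*z) dx ∧ dz ∧ dw + (-z) dy ∧ dz ∧ dw.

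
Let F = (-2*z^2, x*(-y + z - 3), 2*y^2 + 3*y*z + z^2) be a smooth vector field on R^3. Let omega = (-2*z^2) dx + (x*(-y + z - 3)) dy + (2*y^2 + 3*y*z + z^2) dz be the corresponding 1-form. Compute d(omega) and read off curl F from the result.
d(omega) = (-x + 4*y + 3*z) dy ∧ dz + (-4*z) dz ∧ dx + (-y + z - 3) dx ∧ dy; curl F = (-x + 4*y + 3*z, -4*z, -y + z - 3)

d omega = sum_{i<j} (∂f_j/∂x_i - ∂f_i/∂x_j) dx_i ∧ dx_j. Under the identification (dy ∧ dz, dz ∧ dx, dx ∧ dy) ↔ (e_x, e_y, e_z), the coefficients are exactly the components of curl F. Compute:
  ∂R/∂y - ∂Q/∂z = (4*y + 3*z) - (x) = -x + 4*y + 3*z
  ∂P/∂z - ∂R/∂x = (-4*z) - (0) = -4*z
  ∂Q/∂x - ∂P/∂y = (-y + z - 3) - (0) = -y + z - 3.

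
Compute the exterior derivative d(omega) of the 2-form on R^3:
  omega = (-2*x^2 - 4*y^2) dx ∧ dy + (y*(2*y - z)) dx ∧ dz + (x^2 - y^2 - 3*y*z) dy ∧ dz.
d(omega) = (2*x - 4*y + z) dx ∧ dy ∧ dz

For a 2-form omega = sum_{i<j} g_{ij} dx_i ∧ dx_j, the exterior derivative is
  d(omega) = sum_{i<j} d(g_{ij}) ∧ dx_i ∧ dx_j = sum_{i<j, k} (∂g_{ij}/∂x_k) dx_k ∧ dx_i ∧ dx_j.
Expand each term, using dx_k ∧ dx_i ∧ dx_j = sgn(permutation) dx_{(a)} ∧ dx_{(b)} ∧ dx_{(c)} with (a < b < c) sorted:
  d(y*(2*y - z)) includes (∂/∂y)(y*(2*y - z)) dy = (4*y - z) dy, which multiplied by dx ∧ dz gives (-4*y + z) dx ∧ dy ∧ dz
  d(x^2 - y^2 - 3*y*z) includes (∂/∂x)(x^2 - y^2 - 3*y*z) dx = (2*x) dx, which multiplied by dy ∧ dz gives (2*x) dx ∧ dy ∧ dz
Collecting like 3-forms: d(omega) = (2*x - 4*y + z) dx ∧ dy ∧ dz.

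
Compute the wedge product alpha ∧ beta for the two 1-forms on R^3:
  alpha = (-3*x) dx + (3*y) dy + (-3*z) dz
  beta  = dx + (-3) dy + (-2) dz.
alpha ∧ beta = (9*x - 3*y) dx ∧ dy + (6*x + 3*z) dx ∧ dz + (-6*y - 9*z) dy ∧ dz

Distribute the wedge, using dx_i ∧ dx_j = -dx_j ∧ dx_i and dx_i ∧ dx_i = 0. For each pair (i, j) with i < j, the coefficient of dx_i ∧ dx_j in alpha ∧ beta is (alpha_i * beta_j - alpha_j * beta_i). Collecting: alpha ∧ beta = (9*x - 3*y) dx ∧ dy + (6*x + 3*z) dx ∧ dz + (-6*y - 9*z) dy ∧ dz.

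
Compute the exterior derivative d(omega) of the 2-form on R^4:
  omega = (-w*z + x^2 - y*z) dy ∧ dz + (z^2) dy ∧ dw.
d(omega) = (2*x) dx ∧ dy ∧ dz + (-3*z) dy ∧ dz ∧ dw

For a 2-form omega = sum_{i<j} g_{ij} dx_i ∧ dx_j, the exterior derivative is
  d(omega) = sum_{i<j} d(g_{ij}) ∧ dx_i ∧ dx_j = sum_{i<j, k} (∂g_{ij}/∂x_k) dx_k ∧ dx_i ∧ dx_j.
Expand each term, using dx_k ∧ dx_i ∧ dx_j = sgn(permutation) dx_{(a)} ∧ dx_{(b)} ∧ dx_{(c)} with (a < b < c) sorted:
  d(-w*z + x^2 - y*z) includes (∂/∂x)(-w*z + x^2 - y*z) dx = (2*x) dx, which multiplied by dy ∧ dz gives (2*x) dx ∧ dy ∧ dz
  d(-w*z + x^2 - y*z) includes (∂/∂w)(-w*z + x^2 - y*z) dw = (-z) dw, which multiplied by dy ∧ dz gives (-z) dy ∧ dz ∧ dw
  d(z^2) includes (∂/∂z)(z^2) dz = (2*z) dz, which multiplied by dy ∧ dw gives (-2*z) dy ∧ dz ∧ dw
Collecting like 3-forms: d(omega) = (2*x) dx ∧ dy ∧ dz + (-3*z) dy ∧ dz ∧ dw.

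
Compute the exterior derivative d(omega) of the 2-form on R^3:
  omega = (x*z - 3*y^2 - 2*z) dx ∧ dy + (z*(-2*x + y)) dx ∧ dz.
d(omega) = (x - z - 2) dx ∧ dy ∧ dz

For a 2-form omega = sum_{i<j} g_{ij} dx_i ∧ dx_j, the exterior derivative is
  d(omega) = sum_{i<j} d(g_{ij}) ∧ dx_i ∧ dx_j = sum_{i<j, k} (∂g_{ij}/∂x_k) dx_k ∧ dx_i ∧ dx_j.
Expand each term, using dx_k ∧ dx_i ∧ dx_j = sgn(permutation) dx_{(a)} ∧ dx_{(b)} ∧ dx_{(c)} with (a < b < c) sorted:
  d(x*z - 3*y^2 - 2*z) includes (∂/∂z)(x*z - 3*y^2 - 2*z) dz = (x - 2) dz, which multiplied by dx ∧ dy gives (x - 2) dx ∧ dy ∧ dz
  d(z*(-2*x + y)) includes (∂/∂y)(z*(-2*x + y)) dy = (z) dy, which multiplied by dx ∧ dz gives (-z) dx ∧ dy ∧ dz
Collecting like 3-forms: d(omega) = (x - z - 2) dx ∧ dy ∧ dz.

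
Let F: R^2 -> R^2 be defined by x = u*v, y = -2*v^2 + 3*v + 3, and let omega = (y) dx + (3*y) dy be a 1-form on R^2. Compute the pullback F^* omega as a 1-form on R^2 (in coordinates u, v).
F^* omega = (v*(-2*v^2 + 3*v + 3)) du + (-2*u*v^2 + 3*u*v + 3*u + 24*v^3 - 54*v^2 - 9*v + 27) dv

Using F^*(f dg) = (f ∘ F) d(g ∘ F), substitute each coordinate x_i by F_i(u, v) in f_i, and replace dx_i by d F_i = (∂F_i/∂u) du + (∂F_i/∂v) dv.
  For the x component: f_1(F) = -2*v^2 + 3*v + 3; d F_1 = (v) du + (u) dv
  For the y component: f_2(F) = -6*v^2 + 9*v + 9; d F_2 = (0) du + (3 - 4*v) dv
Combining and collecting du, dv coefficients:
  coeff of du: v*(-2*v^2 + 3*v + 3)
  coeff of dv: -2*u*v^2 + 3*u*v + 3*u + 24*v^3 - 54*v^2 - 9*v + 27
F^* omega = (v*(-2*v^2 + 3*v + 3)) du + (-2*u*v^2 + 3*u*v + 3*u + 24*v^3 - 54*v^2 - 9*v + 27) dv.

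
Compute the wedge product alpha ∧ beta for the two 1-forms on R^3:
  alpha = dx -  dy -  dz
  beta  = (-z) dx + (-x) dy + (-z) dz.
alpha ∧ beta = (-x - z) dx ∧ dy + (-2*z) dx ∧ dz + (-x + z) dy ∧ dz

Distribute the wedge, using dx_i ∧ dx_j = -dx_j ∧ dx_i and dx_i ∧ dx_i = 0. For each pair (i, j) with i < j, the coefficient of dx_i ∧ dx_j in alpha ∧ beta is (alpha_i * beta_j - alpha_j * beta_i). Collecting: alpha ∧ beta = (-x - z) dx ∧ dy + (-2*z) dx ∧ dz + (-x + z) dy ∧ dz.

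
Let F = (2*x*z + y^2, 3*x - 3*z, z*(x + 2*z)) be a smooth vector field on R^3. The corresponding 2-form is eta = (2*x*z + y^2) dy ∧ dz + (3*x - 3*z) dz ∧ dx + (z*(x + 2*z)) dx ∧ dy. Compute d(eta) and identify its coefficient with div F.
d(eta) = (x + 6*z) dx ∧ dy ∧ dz; div F = x + 6*z

For a 2-form in R^3 of the form above, applying d gives a 3-form with coefficient ∂P/∂x + ∂Q/∂y + ∂R/∂z:
  ∂P/∂x = 2*z
  ∂Q/∂y = 0
  ∂R/∂z = x + 4*z
Sum = x + 6*z, which is exactly div F.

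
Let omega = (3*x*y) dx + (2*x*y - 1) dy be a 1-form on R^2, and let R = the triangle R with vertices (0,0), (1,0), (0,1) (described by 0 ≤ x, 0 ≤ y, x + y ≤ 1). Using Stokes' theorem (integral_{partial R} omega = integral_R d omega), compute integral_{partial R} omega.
integral_(partial R) omega = -1/6

Stokes: integral_partial_R omega = integral_R d omega with d omega = (∂Q/∂x - ∂P/∂y) dx ∧ dy.
  ∂Q/∂x = 2*y
  ∂P/∂y = 3*x
  integrand = ∂Q/∂x - ∂P/∂y = -3*x + 2*y.
Integrating over R: integral_0^1 integral_0^{1-x} (-3*x + 2*y) dy dx = -1/6.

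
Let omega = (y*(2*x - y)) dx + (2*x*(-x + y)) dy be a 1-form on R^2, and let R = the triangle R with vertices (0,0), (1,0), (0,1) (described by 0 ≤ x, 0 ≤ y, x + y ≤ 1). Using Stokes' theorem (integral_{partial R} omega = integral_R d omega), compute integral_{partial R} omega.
integral_(partial R) omega = -1/3

Stokes: integral_partial_R omega = integral_R d omega with d omega = (∂Q/∂x - ∂P/∂y) dx ∧ dy.
  ∂Q/∂x = -4*x + 2*y
  ∂P/∂y = 2*x - 2*y
  integrand = ∂Q/∂x - ∂P/∂y = -6*x + 4*y.
Integrating over R: integral_0^1 integral_0^{1-x} (-6*x + 4*y) dy dx = -1/3.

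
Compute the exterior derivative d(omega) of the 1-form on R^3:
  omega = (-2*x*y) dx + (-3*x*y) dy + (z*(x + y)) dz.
d(omega) = (2*x - 3*y) dx ∧ dy + (z) dx ∧ dz + (z) dy ∧ dz

For a 1-form omega = sum_i f_i dx_i, the exterior derivative is
  d(omega) = sum_{i < j} (∂f_j/∂x_i - ∂f_i/∂x_j) dx_i ∧ dx_j.
  coefficient of dx ∧ dy: ∂f_2/∂x - ∂f_1/∂y = ∂(-3*x*y)/∂x - ∂(-2*x*y)/∂y = 2*x - 3*y
  coefficient of dx ∧ dz: ∂f_3/∂x - ∂f_1/∂z = ∂(z*(x + y))/∂x - ∂(-2*x*y)/∂z = z
  coefficient of dy ∧ dz: ∂f_3/∂y - ∂f_2/∂z = ∂(z*(x + y))/∂y - ∂(-3*x*y)/∂z = z
Assembling: d(omega) = (2*x - 3*y) dx ∧ dy + (z) dx ∧ dz + (z) dy ∧ dz.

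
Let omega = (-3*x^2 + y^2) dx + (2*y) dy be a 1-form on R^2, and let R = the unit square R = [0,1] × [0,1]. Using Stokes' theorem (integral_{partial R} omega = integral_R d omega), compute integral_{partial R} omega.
integral_(partial R) omega = -1

Stokes: integral_partial_R omega = integral_R d omega with d omega = (∂Q/∂x - ∂P/∂y) dx ∧ dy.
  ∂Q/∂x = 0
  ∂P/∂y = 2*y
  integrand = ∂Q/∂x - ∂P/∂y = -2*y.
Integrating over R: integral_0^1 integral_0^1 (-2*y) dx dy = -1.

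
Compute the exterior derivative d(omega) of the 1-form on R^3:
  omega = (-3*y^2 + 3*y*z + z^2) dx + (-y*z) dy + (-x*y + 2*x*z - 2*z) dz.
d(omega) = (6*y - 3*z) dx ∧ dy + (-4*y) dx ∧ dz + (-x + y) dy ∧ dz

For a 1-form omega = sum_i f_i dx_i, the exterior derivative is
  d(omega) = sum_{i < j} (∂f_j/∂x_i - ∂f_i/∂x_j) dx_i ∧ dx_j.
  coefficient of dx ∧ dy: ∂f_2/∂x - ∂f_1/∂y = ∂(-y*z)/∂x - ∂(-3*y^2 + 3*y*z + z^2)/∂y = 6*y - 3*z
  coefficient of dx ∧ dz: ∂f_3/∂x - ∂f_1/∂z = ∂(-x*y + 2*x*z - 2*z)/∂x - ∂(-3*y^2 + 3*y*z + z^2)/∂z = -4*y
  coefficient of dy ∧ dz: ∂f_3/∂y - ∂f_2/∂z = ∂(-x*y + 2*x*z - 2*z)/∂y - ∂(-y*z)/∂z = -x + y
Assembling: d(omega) = (6*y - 3*z) dx ∧ dy + (-4*y) dx ∧ dz + (-x + y) dy ∧ dz.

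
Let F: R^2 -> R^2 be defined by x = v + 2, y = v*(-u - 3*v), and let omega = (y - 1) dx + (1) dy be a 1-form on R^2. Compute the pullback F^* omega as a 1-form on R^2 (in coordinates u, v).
F^* omega = (-v) du + (-u*v - u - 3*v^2 - 6*v - 1) dv

Using F^*(f dg) = (f ∘ F) d(g ∘ F), substitute each coordinate x_i by F_i(u, v) in f_i, and replace dx_i by d F_i = (∂F_i/∂u) du + (∂F_i/∂v) dv.
  For the x component: f_1(F) = -u*v - 3*v^2 - 1; d F_1 = (0) du + (1) dv
  For the y component: f_2(F) = 1; d F_2 = (-v) du + (-u - 6*v) dv
Combining and collecting du, dv coefficients:
  coeff of du: -v
  coeff of dv: -u*v - u - 3*v^2 - 6*v - 1
F^* omega = (-v) du + (-u*v - u - 3*v^2 - 6*v - 1) dv.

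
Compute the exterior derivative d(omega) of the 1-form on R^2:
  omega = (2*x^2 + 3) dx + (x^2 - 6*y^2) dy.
d(omega) = (2*x) dx ∧ dy

For a 1-form omega = sum_i f_i dx_i, the exterior derivative is
  d(omega) = sum_{i < j} (∂f_j/∂x_i - ∂f_i/∂x_j) dx_i ∧ dx_j.
  coefficient of dx ∧ dy: ∂f_2/∂x - ∂f_1/∂y = ∂(x^2 - 6*y^2)/∂x - ∂(2*x^2 + 3)/∂y = 2*x
Assembling: d(omega) = (2*x) dx ∧ dy.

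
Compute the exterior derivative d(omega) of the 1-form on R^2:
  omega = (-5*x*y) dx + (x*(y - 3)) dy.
d(omega) = (5*x + y - 3) dx ∧ dy

For a 1-form omega = sum_i f_i dx_i, the exterior derivative is
  d(omega) = sum_{i < j} (∂f_j/∂x_i - ∂f_i/∂x_j) dx_i ∧ dx_j.
  coefficient of dx ∧ dy: ∂f_2/∂x - ∂f_1/∂y = ∂(x*(y - 3))/∂x - ∂(-5*x*y)/∂y = 5*x + y - 3
Assembling: d(omega) = (5*x + y - 3) dx ∧ dy.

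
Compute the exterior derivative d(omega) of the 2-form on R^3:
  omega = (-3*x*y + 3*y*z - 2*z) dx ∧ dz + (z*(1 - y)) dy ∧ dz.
d(omega) = (3*x - 3*z) dx ∧ dy ∧ dz

For a 2-form omega = sum_{i<j} g_{ij} dx_i ∧ dx_j, the exterior derivative is
  d(omega) = sum_{i<j} d(g_{ij}) ∧ dx_i ∧ dx_j = sum_{i<j, k} (∂g_{ij}/∂x_k) dx_k ∧ dx_i ∧ dx_j.
Expand each term, using dx_k ∧ dx_i ∧ dx_j = sgn(permutation) dx_{(a)} ∧ dx_{(b)} ∧ dx_{(c)} with (a < b < c) sorted:
  d(-3*x*y + 3*y*z - 2*z) includes (∂/∂y)(-3*x*y + 3*y*z - 2*z) dy = (-3*x + 3*z) dy, which multiplied by dx ∧ dz gives (3*x - 3*z) dx ∧ dy ∧ dz
Collecting like 3-forms: d(omega) = (3*x - 3*z) dx ∧ dy ∧ dz.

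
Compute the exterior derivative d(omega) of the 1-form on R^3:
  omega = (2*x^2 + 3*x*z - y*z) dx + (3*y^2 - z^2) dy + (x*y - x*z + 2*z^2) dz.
d(omega) = (z) dx ∧ dy + (-3*x + 2*y - z) dx ∧ dz + (x + 2*z) dy ∧ dz

For a 1-form omega = sum_i f_i dx_i, the exterior derivative is
  d(omega) = sum_{i < j} (∂f_j/∂x_i - ∂f_i/∂x_j) dx_i ∧ dx_j.
  coefficient of dx ∧ dy: ∂f_2/∂x - ∂f_1/∂y = ∂(3*y^2 - z^2)/∂x - ∂(2*x^2 + 3*x*z - y*z)/∂y = z
  coefficient of dx ∧ dz: ∂f_3/∂x - ∂f_1/∂z = ∂(x*y - x*z + 2*z^2)/∂x - ∂(2*x^2 + 3*x*z - y*z)/∂z = -3*x + 2*y - z
  coefficient of dy ∧ dz: ∂f_3/∂y - ∂f_2/∂z = ∂(x*y - x*z + 2*z^2)/∂y - ∂(3*y^2 - z^2)/∂z = x + 2*z
Assembling: d(omega) = (z) dx ∧ dy + (-3*x + 2*y - z) dx ∧ dz + (x + 2*z) dy ∧ dz.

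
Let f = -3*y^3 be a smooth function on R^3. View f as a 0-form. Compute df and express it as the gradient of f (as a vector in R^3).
df = (0) dx + (-9*y^2) dy + (0) dz; grad f = (0, -9*y^2, 0)

For a 0-form f, d f = (∂f/∂x) dx + (∂f/∂y) dy + (∂f/∂z) dz. The components of the vector representation are exactly the entries of grad f in Cartesian coordinates:
  ∂f/∂x = 0
  ∂f/∂y = -9*y^2
  ∂f/∂z = 0.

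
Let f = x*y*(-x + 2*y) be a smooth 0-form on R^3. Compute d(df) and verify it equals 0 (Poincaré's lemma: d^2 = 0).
d(df) = 0

Step 1: df = sum_i (∂f/∂x_i) dx_i = (2*y*(-x + y)) dx + (x*(-x + 4*y)) dy + (0) dz.
Step 2: Apply d again. Using the 1-form formula, the coefficient of dx ∧ dy in d(df) is ∂^2 f/∂x ∂y - ∂^2 f/∂y ∂x = (-2*x + 4*y) - (-2*x + 4*y) = 0 (equality of mixed partials for smooth f).
Similarly for dx ∧ dz and dy ∧ dz — all coefficients vanish. So d(df) = 0.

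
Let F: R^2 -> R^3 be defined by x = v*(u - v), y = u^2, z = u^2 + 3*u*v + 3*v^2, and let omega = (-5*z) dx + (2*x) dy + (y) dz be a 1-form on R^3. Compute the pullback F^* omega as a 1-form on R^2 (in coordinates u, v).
F^* omega = (2*u^3 + 2*u^2*v - 19*u*v^2 - 15*v^3) du + (-2*u^3 + u^2*v + 15*u*v^2 + 30*v^3) dv

Using F^*(f dg) = (f ∘ F) d(g ∘ F), substitute each coordinate x_i by F_i(u, v) in f_i, and replace dx_i by d F_i = (∂F_i/∂u) du + (∂F_i/∂v) dv.
  For the x component: f_1(F) = -5*u^2 - 15*u*v - 15*v^2; d F_1 = (v) du + (u - 2*v) dv
  For the y component: f_2(F) = 2*v*(u - v); d F_2 = (2*u) du + (0) dv
  For the z component: f_3(F) = u^2; d F_3 = (2*u + 3*v) du + (3*u + 6*v) dv
Combining and collecting du, dv coefficients:
  coeff of du: 2*u^3 + 2*u^2*v - 19*u*v^2 - 15*v^3
  coeff of dv: -2*u^3 + u^2*v + 15*u*v^2 + 30*v^3
F^* omega = (2*u^3 + 2*u^2*v - 19*u*v^2 - 15*v^3) du + (-2*u^3 + u^2*v + 15*u*v^2 + 30*v^3) dv.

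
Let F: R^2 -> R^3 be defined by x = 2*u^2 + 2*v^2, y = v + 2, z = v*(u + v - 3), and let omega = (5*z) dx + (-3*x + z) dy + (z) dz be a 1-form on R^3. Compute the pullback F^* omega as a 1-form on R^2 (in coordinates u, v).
F^* omega = (v*(20*u^2 + 21*u*v - 60*u + v^2 - 3*v)) du + (u^2*v - 6*u^2 + 23*u*v^2 - 5*u*v + 22*v^3 - 74*v^2 + 6*v) dv

Using F^*(f dg) = (f ∘ F) d(g ∘ F), substitute each coordinate x_i by F_i(u, v) in f_i, and replace dx_i by d F_i = (∂F_i/∂u) du + (∂F_i/∂v) dv.
  For the x component: f_1(F) = 5*v*(u + v - 3); d F_1 = (4*u) du + (4*v) dv
  For the y component: f_2(F) = -6*u^2 + u*v - 5*v^2 - 3*v; d F_2 = (0) du + (1) dv
  For the z component: f_3(F) = v*(u + v - 3); d F_3 = (v) du + (u + 2*v - 3) dv
Combining and collecting du, dv coefficients:
  coeff of du: v*(20*u^2 + 21*u*v - 60*u + v^2 - 3*v)
  coeff of dv: u^2*v - 6*u^2 + 23*u*v^2 - 5*u*v + 22*v^3 - 74*v^2 + 6*v
F^* omega = (v*(20*u^2 + 21*u*v - 60*u + v^2 - 3*v)) du + (u^2*v - 6*u^2 + 23*u*v^2 - 5*u*v + 22*v^3 - 74*v^2 + 6*v) dv.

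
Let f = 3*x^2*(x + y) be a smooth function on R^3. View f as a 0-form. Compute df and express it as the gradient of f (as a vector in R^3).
df = (3*x*(3*x + 2*y)) dx + (3*x^2) dy + (0) dz; grad f = (3*x*(3*x + 2*y), 3*x^2, 0)

For a 0-form f, d f = (∂f/∂x) dx + (∂f/∂y) dy + (∂f/∂z) dz. The components of the vector representation are exactly the entries of grad f in Cartesian coordinates:
  ∂f/∂x = 3*x*(3*x + 2*y)
  ∂f/∂y = 3*x^2
  ∂f/∂z = 0.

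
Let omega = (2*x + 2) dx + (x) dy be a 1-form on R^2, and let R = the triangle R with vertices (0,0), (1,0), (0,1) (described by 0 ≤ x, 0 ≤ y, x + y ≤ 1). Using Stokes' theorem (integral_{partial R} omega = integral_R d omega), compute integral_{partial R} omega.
integral_(partial R) omega = 1/2

Stokes: integral_partial_R omega = integral_R d omega with d omega = (∂Q/∂x - ∂P/∂y) dx ∧ dy.
  ∂Q/∂x = 1
  ∂P/∂y = 0
  integrand = ∂Q/∂x - ∂P/∂y = 1.
Integrating over R: integral_0^1 integral_0^{1-x} (1) dy dx = 1/2.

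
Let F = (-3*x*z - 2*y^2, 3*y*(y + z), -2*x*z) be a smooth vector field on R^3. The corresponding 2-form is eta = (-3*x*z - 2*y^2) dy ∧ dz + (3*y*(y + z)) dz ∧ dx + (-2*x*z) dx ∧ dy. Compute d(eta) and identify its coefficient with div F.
d(eta) = (-2*x + 6*y) dx ∧ dy ∧ dz; div F = -2*x + 6*y

For a 2-form in R^3 of the form above, applying d gives a 3-form with coefficient ∂P/∂x + ∂Q/∂y + ∂R/∂z:
  ∂P/∂x = -3*z
  ∂Q/∂y = 6*y + 3*z
  ∂R/∂z = -2*x
Sum = -2*x + 6*y, which is exactly div F.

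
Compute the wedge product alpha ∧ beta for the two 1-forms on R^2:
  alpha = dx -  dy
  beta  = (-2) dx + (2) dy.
alpha ∧ beta = 0

Distribute the wedge, using dx_i ∧ dx_j = -dx_j ∧ dx_i and dx_i ∧ dx_i = 0. For each pair (i, j) with i < j, the coefficient of dx_i ∧ dx_j in alpha ∧ beta is (alpha_i * beta_j - alpha_j * beta_i). Collecting: alpha ∧ beta = 0.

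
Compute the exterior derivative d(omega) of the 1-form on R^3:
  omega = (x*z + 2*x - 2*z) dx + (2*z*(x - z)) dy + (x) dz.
d(omega) = (2*z) dx ∧ dy + (3 - x) dx ∧ dz + (-2*x + 4*z) dy ∧ dz

For a 1-form omega = sum_i f_i dx_i, the exterior derivative is
  d(omega) = sum_{i < j} (∂f_j/∂x_i - ∂f_i/∂x_j) dx_i ∧ dx_j.
  coefficient of dx ∧ dy: ∂f_2/∂x - ∂f_1/∂y = ∂(2*z*(x - z))/∂x - ∂(x*z + 2*x - 2*z)/∂y = 2*z
  coefficient of dx ∧ dz: ∂f_3/∂x - ∂f_1/∂z = ∂(x)/∂x - ∂(x*z + 2*x - 2*z)/∂z = 3 - x
  coefficient of dy ∧ dz: ∂f_3/∂y - ∂f_2/∂z = ∂(x)/∂y - ∂(2*z*(x - z))/∂z = -2*x + 4*z
Assembling: d(omega) = (2*z) dx ∧ dy + (3 - x) dx ∧ dz + (-2*x + 4*z) dy ∧ dz.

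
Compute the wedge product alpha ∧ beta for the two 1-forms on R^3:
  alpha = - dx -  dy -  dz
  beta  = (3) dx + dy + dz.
alpha ∧ beta = (2) dx ∧ dy + (2) dx ∧ dz

Distribute the wedge, using dx_i ∧ dx_j = -dx_j ∧ dx_i and dx_i ∧ dx_i = 0. For each pair (i, j) with i < j, the coefficient of dx_i ∧ dx_j in alpha ∧ beta is (alpha_i * beta_j - alpha_j * beta_i). Collecting: alpha ∧ beta = (2) dx ∧ dy + (2) dx ∧ dz.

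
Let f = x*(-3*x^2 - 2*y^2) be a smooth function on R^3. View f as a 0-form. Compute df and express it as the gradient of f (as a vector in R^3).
df = (-9*x^2 - 2*y^2) dx + (-4*x*y) dy + (0) dz; grad f = (-9*x^2 - 2*y^2, -4*x*y, 0)

For a 0-form f, d f = (∂f/∂x) dx + (∂f/∂y) dy + (∂f/∂z) dz. The components of the vector representation are exactly the entries of grad f in Cartesian coordinates:
  ∂f/∂x = -9*x^2 - 2*y^2
  ∂f/∂y = -4*x*y
  ∂f/∂z = 0.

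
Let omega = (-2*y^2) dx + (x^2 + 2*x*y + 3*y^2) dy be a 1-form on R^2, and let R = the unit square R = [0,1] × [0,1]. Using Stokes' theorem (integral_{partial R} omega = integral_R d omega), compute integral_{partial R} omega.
integral_(partial R) omega = 4

Stokes: integral_partial_R omega = integral_R d omega with d omega = (∂Q/∂x - ∂P/∂y) dx ∧ dy.
  ∂Q/∂x = 2*x + 2*y
  ∂P/∂y = -4*y
  integrand = ∂Q/∂x - ∂P/∂y = 2*x + 6*y.
Integrating over R: integral_0^1 integral_0^1 (2*x + 6*y) dx dy = 4.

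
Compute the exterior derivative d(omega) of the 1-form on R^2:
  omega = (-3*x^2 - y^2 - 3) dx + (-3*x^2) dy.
d(omega) = (-6*x + 2*y) dx ∧ dy

For a 1-form omega = sum_i f_i dx_i, the exterior derivative is
  d(omega) = sum_{i < j} (∂f_j/∂x_i - ∂f_i/∂x_j) dx_i ∧ dx_j.
  coefficient of dx ∧ dy: ∂f_2/∂x - ∂f_1/∂y = ∂(-3*x^2)/∂x - ∂(-3*x^2 - y^2 - 3)/∂y = -6*x + 2*y
Assembling: d(omega) = (-6*x + 2*y) dx ∧ dy.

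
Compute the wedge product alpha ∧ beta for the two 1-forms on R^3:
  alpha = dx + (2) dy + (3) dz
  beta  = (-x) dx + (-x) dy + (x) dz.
alpha ∧ beta = (x) dx ∧ dy + (4*x) dx ∧ dz + (5*x) dy ∧ dz

Distribute the wedge, using dx_i ∧ dx_j = -dx_j ∧ dx_i and dx_i ∧ dx_i = 0. For each pair (i, j) with i < j, the coefficient of dx_i ∧ dx_j in alpha ∧ beta is (alpha_i * beta_j - alpha_j * beta_i). Collecting: alpha ∧ beta = (x) dx ∧ dy + (4*x) dx ∧ dz + (5*x) dy ∧ dz.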